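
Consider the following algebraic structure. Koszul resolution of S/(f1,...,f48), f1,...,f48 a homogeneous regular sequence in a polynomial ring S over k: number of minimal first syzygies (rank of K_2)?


Regular sequence => Koszul complex is the minimal free resolution.
Syz_1 minimally generated by Koszul relations f_i*e_j - f_j*e_i (i<j): mu(Syz_1) = beta_2 = C(m,2) = m(m-1)/2
m=48
48*47/2 = 1128


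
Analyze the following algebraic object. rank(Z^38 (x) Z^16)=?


rank(M(x)N) = rank(M)*rank(N)
38*16 = 608


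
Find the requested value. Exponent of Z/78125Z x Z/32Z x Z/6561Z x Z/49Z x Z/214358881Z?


Exponent = lcm of the cyclic orders; pairwise coprime => product.
5^7*2^5*3^8*7^2*11^8=78125*32*6561*49*214358881=172285055734522500000


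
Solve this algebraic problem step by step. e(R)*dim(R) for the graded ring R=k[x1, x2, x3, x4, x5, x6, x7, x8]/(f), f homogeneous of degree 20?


e(R)=deg(f)=20, dim(R)=8-1=7
e*dim=20*7=140


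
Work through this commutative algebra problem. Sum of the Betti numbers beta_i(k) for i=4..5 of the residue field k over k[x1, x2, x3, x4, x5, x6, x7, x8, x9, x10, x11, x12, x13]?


Koszul resolution: beta_i(k)=C(n,i), n=13
C(13,4)=715, C(13,5)=1287
Sum=2002


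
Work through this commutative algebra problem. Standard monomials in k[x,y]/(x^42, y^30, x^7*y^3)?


k[x,y]/I, I = (x^42, y^30, x^7*y^3)
Rect: 42x30=1260. Corner: (42-7)x(30-3)=945.
dim = 1260-945 = 315


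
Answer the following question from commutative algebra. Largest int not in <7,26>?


gcd(7,26)=1 => F=ab-a-b=7*26-7-26=182-33=149


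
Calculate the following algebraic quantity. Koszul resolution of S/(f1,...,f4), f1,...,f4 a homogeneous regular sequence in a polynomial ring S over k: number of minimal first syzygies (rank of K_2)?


Regular sequence => Koszul complex is the minimal free resolution.
Syz_1 minimally generated by Koszul relations f_i*e_j - f_j*e_i (i<j): mu(Syz_1) = beta_2 = C(m,2) = m(m-1)/2
m=4
4*3/2 = 6


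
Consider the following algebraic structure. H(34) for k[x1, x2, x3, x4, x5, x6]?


C(d+n-1,n-1)=C(39,5)=575757


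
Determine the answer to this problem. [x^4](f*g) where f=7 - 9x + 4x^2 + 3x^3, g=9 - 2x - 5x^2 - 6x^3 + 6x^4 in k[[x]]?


[x^4] = sum a_i*b_j, i+j=4
  7*6=42
  -9*-6=54
  4*-5=-20
  3*-2=-6
Sum=70


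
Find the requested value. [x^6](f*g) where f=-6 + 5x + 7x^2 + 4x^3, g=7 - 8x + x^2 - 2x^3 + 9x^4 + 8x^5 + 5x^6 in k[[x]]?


[x^6] = sum a_i*b_j, i+j=6
  -6*5=-30
  5*8=40
  7*9=63
  4*-2=-8
Sum=65


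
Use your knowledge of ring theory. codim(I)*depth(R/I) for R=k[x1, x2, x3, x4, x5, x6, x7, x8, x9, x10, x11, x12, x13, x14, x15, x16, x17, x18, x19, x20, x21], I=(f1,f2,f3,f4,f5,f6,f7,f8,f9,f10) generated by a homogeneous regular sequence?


codim=10, depth=dim(R/I)=21-10=11
Product=10*11=110


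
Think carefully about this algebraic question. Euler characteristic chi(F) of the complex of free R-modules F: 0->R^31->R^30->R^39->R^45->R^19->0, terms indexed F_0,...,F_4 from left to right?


chi = sum (-1)^i * rank:
(-1)^0*31=31
(-1)^1*30=-30
(-1)^2*39=39
(-1)^3*45=-45
(-1)^4*19=19
chi=14


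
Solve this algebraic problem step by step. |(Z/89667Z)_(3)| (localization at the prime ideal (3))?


3-primary part: 89667=3^7*41
Size=3^7=2187


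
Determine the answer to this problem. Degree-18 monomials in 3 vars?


C(d+n-1,n-1)=C(20,2)=190


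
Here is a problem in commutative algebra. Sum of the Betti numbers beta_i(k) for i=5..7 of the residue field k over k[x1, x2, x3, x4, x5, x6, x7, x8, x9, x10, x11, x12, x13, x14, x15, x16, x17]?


Koszul resolution: beta_i(k)=C(n,i), n=17
C(17,5)=6188, C(17,6)=12376, C(17,7)=19448
Sum=38012


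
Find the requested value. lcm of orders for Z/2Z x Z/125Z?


Exponent = lcm of the cyclic orders; pairwise coprime => product.
2^1*5^3=2*125=250


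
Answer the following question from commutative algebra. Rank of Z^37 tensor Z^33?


rank(M(x)N) = rank(M)*rank(N)
37*33 = 1221


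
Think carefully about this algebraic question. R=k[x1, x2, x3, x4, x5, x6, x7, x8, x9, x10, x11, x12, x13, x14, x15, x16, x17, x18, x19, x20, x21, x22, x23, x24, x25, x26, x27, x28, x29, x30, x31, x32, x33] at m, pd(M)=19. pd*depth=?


pd+depth=33
depth=33-19=14
pd*depth=19*14=266


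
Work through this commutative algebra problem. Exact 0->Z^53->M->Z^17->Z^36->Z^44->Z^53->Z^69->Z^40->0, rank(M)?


Alt sum=0:
(-1)^0*53 + (-1)^1*? + (-1)^2*17 + (-1)^3*36 + (-1)^4*44 + (-1)^5*53 + (-1)^6*69 + (-1)^7*40=0
rank(M)=54


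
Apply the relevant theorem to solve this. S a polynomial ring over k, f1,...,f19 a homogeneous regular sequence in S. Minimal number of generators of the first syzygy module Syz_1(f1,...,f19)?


Regular sequence => Koszul complex is the minimal free resolution.
Syz_1 minimally generated by Koszul relations f_i*e_j - f_j*e_i (i<j): mu(Syz_1) = beta_2 = C(m,2) = m(m-1)/2
m=19
19*18/2 = 171


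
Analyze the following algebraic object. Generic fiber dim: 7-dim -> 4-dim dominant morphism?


dim(fiber)=dim(X)-dim(Y)=7-4=3


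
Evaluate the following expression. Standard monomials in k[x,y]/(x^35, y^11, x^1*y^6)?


k[x,y]/I, I = (x^35, y^11, x^1*y^6)
Rect: 35x11=385. Corner: (35-1)x(11-6)=170.
dim = 385-170 = 215


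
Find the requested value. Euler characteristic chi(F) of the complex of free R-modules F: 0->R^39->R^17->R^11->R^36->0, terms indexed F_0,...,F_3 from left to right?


chi = sum (-1)^i * rank:
(-1)^0*39=39
(-1)^1*17=-17
(-1)^2*11=11
(-1)^3*36=-36
chi=-3


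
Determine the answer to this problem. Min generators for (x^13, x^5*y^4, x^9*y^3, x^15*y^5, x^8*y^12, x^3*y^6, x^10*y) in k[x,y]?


Remove redundant (divisible by others).
x^8*y^12 redundant.
x^15*y^5 redundant.
Min: x^13, x^10*y, x^9*y^3, x^5*y^4, x^3*y^6
Count=5


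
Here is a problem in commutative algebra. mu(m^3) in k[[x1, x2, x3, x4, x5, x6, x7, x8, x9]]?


C(n+d-1,d)=C(11,3)=165


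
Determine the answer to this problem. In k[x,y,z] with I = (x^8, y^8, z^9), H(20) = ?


Need i<8, j<8, k<9 with i+j+k=20.
For each i, j ranges over max(0,20-i-8)..min(7,20-i):
  i=0: j in [12,7] -> 0
  i=1: j in [11,7] -> 0
  i=2: j in [10,7] -> 0
  i=3: j in [9,7] -> 0
  i=4: j in [8,7] -> 0
  i=5: j in [7,7] -> 1
  i=6: j in [6,7] -> 2
  i=7: j in [5,7] -> 3
H(20) = 0+0+0+0+0+1+2+3 = 6


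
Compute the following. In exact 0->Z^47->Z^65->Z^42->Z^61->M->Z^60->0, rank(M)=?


Alt sum=0:
(-1)^0*47 + (-1)^1*65 + (-1)^2*42 + (-1)^3*61 + (-1)^4*? + (-1)^5*60=0
rank(M)=97


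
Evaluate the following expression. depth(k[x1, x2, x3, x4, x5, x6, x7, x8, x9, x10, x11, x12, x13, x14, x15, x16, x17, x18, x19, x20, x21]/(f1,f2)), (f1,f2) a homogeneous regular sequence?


depth(R)=21
depth(R/I)=21-2=19


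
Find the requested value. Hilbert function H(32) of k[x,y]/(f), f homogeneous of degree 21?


H(t)=d for t>=d-1.
d=21, t=32
H(32)=21


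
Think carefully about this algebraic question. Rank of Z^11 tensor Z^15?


rank(M(x)N) = rank(M)*rank(N)
11*15 = 165


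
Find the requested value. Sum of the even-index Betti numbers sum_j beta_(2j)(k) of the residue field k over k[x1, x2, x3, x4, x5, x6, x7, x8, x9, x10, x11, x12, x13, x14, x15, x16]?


Koszul resolution: beta_i(k)=C(n,i), n=16
sum_even C(16,i) = 2^(n-1) = 2^15 = 32768


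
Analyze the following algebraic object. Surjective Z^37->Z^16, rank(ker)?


rank(ker) = 37-16 = 21


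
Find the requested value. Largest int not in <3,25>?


gcd(3,25)=1 => F=ab-a-b=3*25-3-25=75-28=47


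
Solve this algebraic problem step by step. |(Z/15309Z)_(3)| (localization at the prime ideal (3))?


3-primary part: 15309=3^7*7
Size=3^7=2187


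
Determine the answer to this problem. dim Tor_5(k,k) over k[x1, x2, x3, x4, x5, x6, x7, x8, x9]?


Koszul: C(n,i)=C(9,5)=126


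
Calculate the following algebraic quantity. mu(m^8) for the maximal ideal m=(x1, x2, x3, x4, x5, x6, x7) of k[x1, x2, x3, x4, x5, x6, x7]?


Graded Nakayama: mu(m^d) = dim_k (m^d/m^(d+1)) = #degree-8 monomials in 7 vars
C(n+d-1,d)=C(14,8)=3003


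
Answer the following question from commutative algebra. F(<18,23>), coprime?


gcd(18,23)=1 => F=ab-a-b=18*23-18-23=414-41=373


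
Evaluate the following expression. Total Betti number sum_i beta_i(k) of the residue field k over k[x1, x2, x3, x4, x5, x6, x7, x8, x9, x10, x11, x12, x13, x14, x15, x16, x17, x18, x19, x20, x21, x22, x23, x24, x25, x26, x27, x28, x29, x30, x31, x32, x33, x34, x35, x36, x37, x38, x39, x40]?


Koszul resolution: beta_i(k)=C(n,i), n=40
sum_i C(40,i) = 2^40 = 1099511627776


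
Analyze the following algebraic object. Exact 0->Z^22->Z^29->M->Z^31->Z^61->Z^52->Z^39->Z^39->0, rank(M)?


Alt sum=0:
(-1)^0*22 + (-1)^1*29 + (-1)^2*? + (-1)^3*31 + (-1)^4*61 + (-1)^5*52 + (-1)^6*39 + (-1)^7*39=0
rank(M)=29


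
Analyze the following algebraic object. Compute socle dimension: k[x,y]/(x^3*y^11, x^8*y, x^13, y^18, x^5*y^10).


Socle = ann(m) = span of standard monomials u with x*u, y*u in I (staircase corners).
Minimal generators: x^13, x^8*y, x^5*y^10, x^3*y^11, y^18
Corners: x^2y^17, x^4y^10, x^7y^9, x^12
Socle dim=4


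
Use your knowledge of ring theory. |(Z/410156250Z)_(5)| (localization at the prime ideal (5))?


5-primary part: 410156250=5^10*42
Size=5^10=9765625


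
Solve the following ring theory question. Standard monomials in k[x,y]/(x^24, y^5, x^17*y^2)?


k[x,y]/I, I = (x^24, y^5, x^17*y^2)
Rect: 24x5=120. Corner: (24-17)x(5-2)=21.
dim = 120-21 = 99


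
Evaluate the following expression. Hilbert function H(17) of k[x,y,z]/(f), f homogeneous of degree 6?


C(19,2)-C(13,2)=171-78=93


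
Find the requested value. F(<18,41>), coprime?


gcd(18,41)=1 => F=ab-a-b=18*41-18-41=738-59=679


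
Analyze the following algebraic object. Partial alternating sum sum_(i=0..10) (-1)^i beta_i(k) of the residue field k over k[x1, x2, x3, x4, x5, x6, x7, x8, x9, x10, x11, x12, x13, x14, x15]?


Koszul resolution: beta_i(k)=C(n,i), n=15
sum_(i=0..p) (-1)^i C(n,i) = (-1)^p C(n-1,p)
(-1)^10*C(14,10) = (-1)^10*1001 = 1001


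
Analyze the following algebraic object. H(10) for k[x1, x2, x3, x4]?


C(d+n-1,n-1)=C(13,3)=286


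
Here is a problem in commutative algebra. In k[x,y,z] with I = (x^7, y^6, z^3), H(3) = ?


Need i<7, j<6, k<3 with i+j+k=3.
For each i, j ranges over max(0,3-i-2)..min(5,3-i):
  i=0: j in [1,3] -> 3
  i=1: j in [0,2] -> 3
  i=2: j in [0,1] -> 2
  i=3: j in [0,0] -> 1
H(3) = 3+3+2+1 = 9


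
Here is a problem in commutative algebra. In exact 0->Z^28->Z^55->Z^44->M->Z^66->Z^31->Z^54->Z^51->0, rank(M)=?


Alt sum=0:
(-1)^0*28 + (-1)^1*55 + (-1)^2*44 + (-1)^3*? + (-1)^4*66 + (-1)^5*31 + (-1)^6*54 + (-1)^7*51=0
rank(M)=55


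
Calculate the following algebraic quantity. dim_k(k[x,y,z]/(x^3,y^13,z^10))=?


Basis: x^iy^jz^k, i<3,j<13,k<10
3*13*10=390


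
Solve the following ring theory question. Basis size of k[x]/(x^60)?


Basis: 1,x,...,x^59
dim=60


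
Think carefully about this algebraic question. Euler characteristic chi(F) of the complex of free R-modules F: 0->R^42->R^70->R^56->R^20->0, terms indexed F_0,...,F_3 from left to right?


chi = sum (-1)^i * rank:
(-1)^0*42=42
(-1)^1*70=-70
(-1)^2*56=56
(-1)^3*20=-20
chi=8


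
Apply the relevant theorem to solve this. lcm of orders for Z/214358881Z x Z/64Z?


Exponent = lcm of the cyclic orders; pairwise coprime => product.
11^8*2^6=214358881*64=13718968384


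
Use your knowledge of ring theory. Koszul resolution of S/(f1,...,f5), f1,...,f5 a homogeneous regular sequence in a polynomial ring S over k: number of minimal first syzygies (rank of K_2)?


Regular sequence => Koszul complex is the minimal free resolution.
Syz_1 minimally generated by Koszul relations f_i*e_j - f_j*e_i (i<j): mu(Syz_1) = beta_2 = C(m,2) = m(m-1)/2
m=5
5*4/2 = 10


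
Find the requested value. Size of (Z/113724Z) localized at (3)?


3-primary part: 113724=3^7*52
Size=3^7=2187


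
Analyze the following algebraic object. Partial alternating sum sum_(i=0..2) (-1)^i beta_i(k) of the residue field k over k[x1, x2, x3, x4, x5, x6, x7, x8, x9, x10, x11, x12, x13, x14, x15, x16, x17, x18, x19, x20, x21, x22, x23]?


Koszul resolution: beta_i(k)=C(n,i), n=23
sum_(i=0..p) (-1)^i C(n,i) = (-1)^p C(n-1,p)
(-1)^2*C(22,2) = (-1)^2*231 = 231


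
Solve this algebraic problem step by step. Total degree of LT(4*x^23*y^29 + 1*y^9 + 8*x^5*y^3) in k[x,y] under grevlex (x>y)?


LT: 4*x^23*y^29
deg_x=23, deg_y=29
Total=23+29=52


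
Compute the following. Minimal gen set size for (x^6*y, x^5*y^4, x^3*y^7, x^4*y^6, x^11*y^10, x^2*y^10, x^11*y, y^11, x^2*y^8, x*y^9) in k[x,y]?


Remove redundant (divisible by others).
x^11*y redundant.
x^2*y^10 redundant.
x^11*y^10 redundant.
Min: x^6*y, x^5*y^4, x^4*y^6, x^3*y^7, x^2*y^8, x*y^9, y^11
Count=7


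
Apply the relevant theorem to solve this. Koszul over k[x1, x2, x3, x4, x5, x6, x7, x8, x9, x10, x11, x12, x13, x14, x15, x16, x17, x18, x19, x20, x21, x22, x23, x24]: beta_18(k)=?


C(n,i)=C(24,18)=134596


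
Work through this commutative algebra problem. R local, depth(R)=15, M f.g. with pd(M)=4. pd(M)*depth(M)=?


pd+depth=15
depth=15-4=11
pd*depth=4*11=44


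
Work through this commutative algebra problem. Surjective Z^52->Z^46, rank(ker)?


rank(ker) = 52-46 = 6


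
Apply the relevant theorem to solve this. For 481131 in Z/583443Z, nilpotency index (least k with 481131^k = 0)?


481131^k mod 583443:
k=1: 481131
k=2: 194481
k=3: 0
First zero at k = 3


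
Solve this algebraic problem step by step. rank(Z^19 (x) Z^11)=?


rank(M(x)N) = rank(M)*rank(N)
19*11 = 209


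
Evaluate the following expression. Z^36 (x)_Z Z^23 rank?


rank(M(x)N) = rank(M)*rank(N)
36*23 = 828


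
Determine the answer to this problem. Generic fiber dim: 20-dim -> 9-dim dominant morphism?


dim(fiber)=dim(X)-dim(Y)=20-9=11


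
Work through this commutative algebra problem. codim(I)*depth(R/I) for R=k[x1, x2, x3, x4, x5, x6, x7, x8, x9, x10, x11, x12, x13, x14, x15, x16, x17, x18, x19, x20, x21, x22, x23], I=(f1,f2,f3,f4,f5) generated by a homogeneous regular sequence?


codim=5, depth=dim(R/I)=23-5=18
Product=5*18=90


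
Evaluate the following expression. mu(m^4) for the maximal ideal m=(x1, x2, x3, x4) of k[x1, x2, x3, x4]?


Graded Nakayama: mu(m^d) = dim_k (m^d/m^(d+1)) = #degree-4 monomials in 4 vars
C(n+d-1,d)=C(7,4)=35


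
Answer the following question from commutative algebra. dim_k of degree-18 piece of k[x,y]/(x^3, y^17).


k[x,y], I = (x^3, y^17), d = 18
Need i < 3 and d-i < 17.
Range: 2 <= i <= 2.
H(18) = 1


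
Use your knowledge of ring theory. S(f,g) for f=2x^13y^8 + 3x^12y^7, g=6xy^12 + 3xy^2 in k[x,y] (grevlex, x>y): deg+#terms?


LT(f)=2x^13y^8, LT(g)=6xy^12
lcm(LM)=x^13y^12
S(f,g) (scaled by 12 to clear denominators) = 6y^4*f - 2x^12*g = 18x^12y^11 - 6x^13y^2
2 terms, deg 23.
23+2=25


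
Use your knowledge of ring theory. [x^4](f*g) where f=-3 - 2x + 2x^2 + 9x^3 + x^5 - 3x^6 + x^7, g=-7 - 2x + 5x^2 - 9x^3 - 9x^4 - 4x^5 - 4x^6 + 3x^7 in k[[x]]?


[x^4] = sum a_i*b_j, i+j=4
  -3*-9=27
  -2*-9=18
  2*5=10
  9*-2=-18
Sum=37


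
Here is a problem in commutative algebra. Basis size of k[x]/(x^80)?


Basis: 1,x,...,x^79
dim=80


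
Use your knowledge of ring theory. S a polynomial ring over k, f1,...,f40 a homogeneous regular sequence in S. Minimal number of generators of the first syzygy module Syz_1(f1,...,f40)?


Regular sequence => Koszul complex is the minimal free resolution.
Syz_1 minimally generated by Koszul relations f_i*e_j - f_j*e_i (i<j): mu(Syz_1) = beta_2 = C(m,2) = m(m-1)/2
m=40
40*39/2 = 780


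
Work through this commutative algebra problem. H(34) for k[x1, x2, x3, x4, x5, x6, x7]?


C(d+n-1,n-1)=C(40,6)=3838380


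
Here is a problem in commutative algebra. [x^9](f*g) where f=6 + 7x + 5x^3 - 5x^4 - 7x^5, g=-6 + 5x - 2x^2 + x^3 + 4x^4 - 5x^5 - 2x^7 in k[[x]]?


[x^9] = sum a_i*b_j, i+j=9
  -5*-5=25
  -7*4=-28
Sum=-3


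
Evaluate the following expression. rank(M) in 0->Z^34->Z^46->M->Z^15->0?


Alt sum=0:
(-1)^0*34 + (-1)^1*46 + (-1)^2*? + (-1)^3*15=0
rank(M)=27


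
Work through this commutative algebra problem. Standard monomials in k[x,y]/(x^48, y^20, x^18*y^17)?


k[x,y]/I, I = (x^48, y^20, x^18*y^17)
Rect: 48x20=960. Corner: (48-18)x(20-17)=90.
dim = 960-90 = 870


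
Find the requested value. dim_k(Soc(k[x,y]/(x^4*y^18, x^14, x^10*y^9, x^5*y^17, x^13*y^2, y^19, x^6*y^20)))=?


Socle = ann(m) = span of standard monomials u with x*u, y*u in I (staircase corners).
Redundant generators: x^6*y^20
Minimal generators: x^14, x^13*y^2, x^10*y^9, x^5*y^17, x^4*y^18, y^19
Corners: x^3y^18, x^4y^17, x^9y^16, x^12y^8, x^13y
Socle dim=5


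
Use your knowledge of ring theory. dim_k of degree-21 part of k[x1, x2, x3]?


C(d+n-1,n-1)=C(23,2)=253


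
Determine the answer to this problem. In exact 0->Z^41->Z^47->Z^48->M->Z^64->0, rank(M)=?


Alt sum=0:
(-1)^0*41 + (-1)^1*47 + (-1)^2*48 + (-1)^3*? + (-1)^4*64=0
rank(M)=106


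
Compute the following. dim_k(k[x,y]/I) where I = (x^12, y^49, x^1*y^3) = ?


k[x,y]/I, I = (x^12, y^49, x^1*y^3)
Rect: 12x49=588. Corner: (12-1)x(49-3)=506.
dim = 588-506 = 82


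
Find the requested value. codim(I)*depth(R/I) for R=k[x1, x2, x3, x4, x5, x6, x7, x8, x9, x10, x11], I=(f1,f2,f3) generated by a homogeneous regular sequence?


codim=3, depth=dim(R/I)=11-3=8
Product=3*8=24


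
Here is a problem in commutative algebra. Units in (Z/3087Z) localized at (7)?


Local ring = Z/343Z.
phi(343) = 7^2*(7-1) = 294


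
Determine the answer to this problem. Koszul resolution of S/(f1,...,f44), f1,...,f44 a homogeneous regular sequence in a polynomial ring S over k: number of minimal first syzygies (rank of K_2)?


Regular sequence => Koszul complex is the minimal free resolution.
Syz_1 minimally generated by Koszul relations f_i*e_j - f_j*e_i (i<j): mu(Syz_1) = beta_2 = C(m,2) = m(m-1)/2
m=44
44*43/2 = 946


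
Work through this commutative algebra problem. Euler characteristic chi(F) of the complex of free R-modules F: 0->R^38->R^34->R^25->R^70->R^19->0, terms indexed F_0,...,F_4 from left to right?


chi = sum (-1)^i * rank:
(-1)^0*38=38
(-1)^1*34=-34
(-1)^2*25=25
(-1)^3*70=-70
(-1)^4*19=19
chi=-22


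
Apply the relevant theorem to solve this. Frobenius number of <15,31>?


gcd(15,31)=1 => F=ab-a-b=15*31-15-31=465-46=419


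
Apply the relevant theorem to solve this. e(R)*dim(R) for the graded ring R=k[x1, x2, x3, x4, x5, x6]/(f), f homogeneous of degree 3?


e(R)=deg(f)=3, dim(R)=6-1=5
e*dim=3*5=15


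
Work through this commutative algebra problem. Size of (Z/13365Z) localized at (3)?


3-primary part: 13365=3^5*55
Size=3^5=243


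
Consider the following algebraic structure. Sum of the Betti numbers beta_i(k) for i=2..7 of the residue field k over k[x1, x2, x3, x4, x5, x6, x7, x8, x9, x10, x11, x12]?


Koszul resolution: beta_i(k)=C(n,i), n=12
C(12,2)=66, C(12,3)=220, C(12,4)=495, C(12,5)=792, C(12,6)=924, C(12,7)=792
Sum=3289


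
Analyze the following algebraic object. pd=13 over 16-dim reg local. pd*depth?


pd+depth=16
depth=16-13=3
pd*depth=13*3=39


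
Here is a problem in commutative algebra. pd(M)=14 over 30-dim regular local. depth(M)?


pd+depth=depth(R)=30
depth=30-14=16


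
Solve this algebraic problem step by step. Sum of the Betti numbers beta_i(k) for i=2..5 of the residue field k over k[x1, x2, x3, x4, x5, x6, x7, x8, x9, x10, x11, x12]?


Koszul resolution: beta_i(k)=C(n,i), n=12
C(12,2)=66, C(12,3)=220, C(12,4)=495, C(12,5)=792
Sum=1573


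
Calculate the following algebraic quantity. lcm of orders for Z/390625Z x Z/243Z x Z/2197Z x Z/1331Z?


Exponent = lcm of the cyclic orders; pairwise coprime => product.
5^8*3^5*13^3*11^3=390625*243*2197*1331=277571211328125


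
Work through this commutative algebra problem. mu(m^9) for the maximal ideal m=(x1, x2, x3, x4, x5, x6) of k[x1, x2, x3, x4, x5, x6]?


Graded Nakayama: mu(m^d) = dim_k (m^d/m^(d+1)) = #degree-9 monomials in 6 vars
C(n+d-1,d)=C(14,9)=2002


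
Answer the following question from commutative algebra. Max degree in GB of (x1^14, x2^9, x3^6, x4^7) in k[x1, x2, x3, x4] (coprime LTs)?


Pure powers, coprime LTs => already GB.
Degrees: 14, 9, 6, 7
Max=14


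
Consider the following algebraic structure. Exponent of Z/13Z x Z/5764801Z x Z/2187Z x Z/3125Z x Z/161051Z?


Exponent = lcm of the cyclic orders; pairwise coprime => product.
13^1*7^8*3^7*5^5*11^5=13*5764801*2187*3125*161051=82487834581593065625


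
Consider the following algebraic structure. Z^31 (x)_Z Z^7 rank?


rank(M(x)N) = rank(M)*rank(N)
31*7 = 217


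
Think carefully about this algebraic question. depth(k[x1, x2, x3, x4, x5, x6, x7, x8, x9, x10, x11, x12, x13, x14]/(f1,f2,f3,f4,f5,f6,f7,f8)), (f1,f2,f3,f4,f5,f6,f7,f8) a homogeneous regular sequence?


depth(R)=14
depth(R/I)=14-8=6


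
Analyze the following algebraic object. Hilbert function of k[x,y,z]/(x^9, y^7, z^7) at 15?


Need i<9, j<7, k<7 with i+j+k=15.
For each i, j ranges over max(0,15-i-6)..min(6,15-i):
  i=0: j in [9,6] -> 0
  i=1: j in [8,6] -> 0
  i=2: j in [7,6] -> 0
  i=3: j in [6,6] -> 1
  i=4: j in [5,6] -> 2
  i=5: j in [4,6] -> 3
  i=6: j in [3,6] -> 4
  i=7: j in [2,6] -> 5
  i=8: j in [1,6] -> 6
H(15) = 0+0+0+1+2+3+4+5+6 = 21


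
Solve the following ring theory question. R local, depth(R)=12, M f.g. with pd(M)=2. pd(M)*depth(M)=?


pd+depth=12
depth=12-2=10
pd*depth=2*10=20


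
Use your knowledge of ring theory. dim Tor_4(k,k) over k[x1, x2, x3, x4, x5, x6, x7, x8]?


Koszul: C(n,i)=C(8,4)=70


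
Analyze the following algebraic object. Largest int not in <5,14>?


gcd(5,14)=1 => F=ab-a-b=5*14-5-14=70-19=51


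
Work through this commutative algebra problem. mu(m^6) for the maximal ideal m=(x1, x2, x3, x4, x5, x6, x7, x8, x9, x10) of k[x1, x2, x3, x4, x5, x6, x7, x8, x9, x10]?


Graded Nakayama: mu(m^d) = dim_k (m^d/m^(d+1)) = #degree-6 monomials in 10 vars
C(n+d-1,d)=C(15,6)=5005


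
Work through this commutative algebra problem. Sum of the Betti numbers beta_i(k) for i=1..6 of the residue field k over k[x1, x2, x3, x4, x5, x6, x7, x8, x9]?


Koszul resolution: beta_i(k)=C(n,i), n=9
C(9,1)=9, C(9,2)=36, C(9,3)=84, C(9,4)=126, C(9,5)=126, C(9,6)=84
Sum=465


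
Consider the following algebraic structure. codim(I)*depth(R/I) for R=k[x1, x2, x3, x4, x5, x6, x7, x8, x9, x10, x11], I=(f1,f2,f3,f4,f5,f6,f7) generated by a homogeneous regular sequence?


codim=7, depth=dim(R/I)=11-7=4
Product=7*4=28


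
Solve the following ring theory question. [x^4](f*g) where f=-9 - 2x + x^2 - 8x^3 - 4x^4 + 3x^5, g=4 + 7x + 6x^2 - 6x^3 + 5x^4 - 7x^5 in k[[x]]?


[x^4] = sum a_i*b_j, i+j=4
  -9*5=-45
  -2*-6=12
  1*6=6
  -8*7=-56
  -4*4=-16
Sum=-99


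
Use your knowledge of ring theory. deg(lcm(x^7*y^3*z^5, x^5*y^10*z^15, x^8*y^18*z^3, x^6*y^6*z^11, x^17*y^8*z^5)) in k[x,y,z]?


lcm = componentwise max:
x: max(7,5,8,6,17)=17
y: max(3,10,18,6,8)=18
z: max(5,15,3,11,5)=15
Total=17+18+15=50


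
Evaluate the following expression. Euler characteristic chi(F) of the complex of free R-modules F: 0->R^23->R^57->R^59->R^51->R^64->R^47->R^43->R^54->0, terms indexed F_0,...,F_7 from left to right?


chi = sum (-1)^i * rank:
(-1)^0*23=23
(-1)^1*57=-57
(-1)^2*59=59
(-1)^3*51=-51
(-1)^4*64=64
(-1)^5*47=-47
(-1)^6*43=43
(-1)^7*54=-54
chi=-20


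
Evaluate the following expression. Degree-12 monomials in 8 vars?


C(d+n-1,n-1)=C(19,7)=50388


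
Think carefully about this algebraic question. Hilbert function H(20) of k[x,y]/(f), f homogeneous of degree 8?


H(t)=d for t>=d-1.
d=8, t=20
H(20)=8


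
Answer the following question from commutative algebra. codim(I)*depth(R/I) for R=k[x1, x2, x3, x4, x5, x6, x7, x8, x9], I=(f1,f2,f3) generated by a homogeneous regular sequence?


codim=3, depth=dim(R/I)=9-3=6
Product=3*6=18


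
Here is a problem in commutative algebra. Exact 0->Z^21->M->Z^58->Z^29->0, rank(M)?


Alt sum=0:
(-1)^0*21 + (-1)^1*? + (-1)^2*58 + (-1)^3*29=0
rank(M)=50


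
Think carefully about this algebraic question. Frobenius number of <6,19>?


gcd(6,19)=1 => F=ab-a-b=6*19-6-19=114-25=89


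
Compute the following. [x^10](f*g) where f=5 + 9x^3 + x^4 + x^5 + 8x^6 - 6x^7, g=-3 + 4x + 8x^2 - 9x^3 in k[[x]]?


[x^10] = sum a_i*b_j, i+j=10
  -6*-9=54
Sum=54


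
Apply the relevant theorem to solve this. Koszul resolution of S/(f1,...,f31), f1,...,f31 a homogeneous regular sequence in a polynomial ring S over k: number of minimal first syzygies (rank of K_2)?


Regular sequence => Koszul complex is the minimal free resolution.
Syz_1 minimally generated by Koszul relations f_i*e_j - f_j*e_i (i<j): mu(Syz_1) = beta_2 = C(m,2) = m(m-1)/2
m=31
31*30/2 = 465


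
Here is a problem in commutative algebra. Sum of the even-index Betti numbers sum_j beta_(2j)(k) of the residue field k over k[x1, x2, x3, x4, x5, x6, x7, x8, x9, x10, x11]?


Koszul resolution: beta_i(k)=C(n,i), n=11
sum_even C(11,i) = 2^(n-1) = 2^10 = 1024


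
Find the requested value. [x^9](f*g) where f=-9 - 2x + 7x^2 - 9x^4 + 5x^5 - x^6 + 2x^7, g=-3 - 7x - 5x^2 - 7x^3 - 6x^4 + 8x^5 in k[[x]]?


[x^9] = sum a_i*b_j, i+j=9
  -9*8=-72
  5*-6=-30
  -1*-7=7
  2*-5=-10
Sum=-105


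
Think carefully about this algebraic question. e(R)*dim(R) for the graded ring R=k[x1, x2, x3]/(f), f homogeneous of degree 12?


e(R)=deg(f)=12, dim(R)=3-1=2
e*dim=12*2=24


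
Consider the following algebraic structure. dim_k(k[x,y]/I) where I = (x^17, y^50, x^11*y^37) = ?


k[x,y]/I, I = (x^17, y^50, x^11*y^37)
Rect: 17x50=850. Corner: (17-11)x(50-37)=78.
dim = 850-78 = 772


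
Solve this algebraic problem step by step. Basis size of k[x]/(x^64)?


Basis: 1,x,...,x^63
dim=64


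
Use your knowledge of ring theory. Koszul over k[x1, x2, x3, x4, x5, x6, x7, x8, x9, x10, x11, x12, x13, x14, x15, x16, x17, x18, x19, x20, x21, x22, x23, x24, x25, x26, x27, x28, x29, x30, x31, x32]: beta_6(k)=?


C(n,i)=C(32,6)=906192


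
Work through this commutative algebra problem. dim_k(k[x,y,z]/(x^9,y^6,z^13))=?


Basis: x^iy^jz^k, i<9,j<6,k<13
9*6*13=702


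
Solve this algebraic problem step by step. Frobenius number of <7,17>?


gcd(7,17)=1 => F=ab-a-b=7*17-7-17=119-24=95


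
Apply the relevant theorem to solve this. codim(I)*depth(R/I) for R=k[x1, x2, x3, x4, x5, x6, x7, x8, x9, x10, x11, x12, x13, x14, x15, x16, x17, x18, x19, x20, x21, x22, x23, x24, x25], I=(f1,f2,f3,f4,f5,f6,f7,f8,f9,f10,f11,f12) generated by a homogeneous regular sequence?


codim=12, depth=dim(R/I)=25-12=13
Product=12*13=156


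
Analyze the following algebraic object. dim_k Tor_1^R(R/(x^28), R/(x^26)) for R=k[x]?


Tor_1(R/I,R/J)=(I cap J)/IJ=(x^28)/(x^54)
dim=54-28=min(28,26)=26


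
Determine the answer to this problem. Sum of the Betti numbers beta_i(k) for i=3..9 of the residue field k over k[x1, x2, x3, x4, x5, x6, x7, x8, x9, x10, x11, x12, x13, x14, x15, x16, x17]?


Koszul resolution: beta_i(k)=C(n,i), n=17
C(17,3)=680, C(17,4)=2380, C(17,5)=6188, C(17,6)=12376, C(17,7)=19448, C(17,8)=24310, C(17,9)=24310
Sum=89692


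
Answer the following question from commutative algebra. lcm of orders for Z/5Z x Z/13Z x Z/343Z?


Exponent = lcm of the cyclic orders; pairwise coprime => product.
5^1*13^1*7^3=5*13*343=22295


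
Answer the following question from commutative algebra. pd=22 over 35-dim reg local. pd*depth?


pd+depth=35
depth=35-22=13
pd*depth=22*13=286


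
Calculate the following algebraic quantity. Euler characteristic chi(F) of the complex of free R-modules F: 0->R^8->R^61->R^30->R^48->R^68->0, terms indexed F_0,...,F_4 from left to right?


chi = sum (-1)^i * rank:
(-1)^0*8=8
(-1)^1*61=-61
(-1)^2*30=30
(-1)^3*48=-48
(-1)^4*68=68
chi=-3


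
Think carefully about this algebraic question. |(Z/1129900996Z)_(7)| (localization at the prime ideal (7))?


7-primary part: 1129900996=7^10*4
Size=7^10=282475249


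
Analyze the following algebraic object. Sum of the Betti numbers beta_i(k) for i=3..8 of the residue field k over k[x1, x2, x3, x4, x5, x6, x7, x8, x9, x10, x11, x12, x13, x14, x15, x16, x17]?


Koszul resolution: beta_i(k)=C(n,i), n=17
C(17,3)=680, C(17,4)=2380, C(17,5)=6188, C(17,6)=12376, C(17,7)=19448, C(17,8)=24310
Sum=65382


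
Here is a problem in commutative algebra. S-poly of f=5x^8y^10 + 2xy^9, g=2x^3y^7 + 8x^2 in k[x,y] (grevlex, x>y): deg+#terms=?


LT(f)=5x^8y^10, LT(g)=2x^3y^7
lcm(LM)=x^8y^10
S(f,g) (scaled by 10 to clear denominators) = 2*f - 5x^5y^3*g = -40x^7y^3 + 4xy^9
2 terms, deg 10.
10+2=12


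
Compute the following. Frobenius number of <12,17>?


gcd(12,17)=1 => F=ab-a-b=12*17-12-17=204-29=175


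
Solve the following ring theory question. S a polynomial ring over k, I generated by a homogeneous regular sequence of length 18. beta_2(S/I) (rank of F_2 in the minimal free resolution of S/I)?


Regular sequence => Koszul complex is the minimal free resolution.
Syz_1 minimally generated by Koszul relations f_i*e_j - f_j*e_i (i<j): mu(Syz_1) = beta_2 = C(m,2) = m(m-1)/2
m=18
18*17/2 = 153


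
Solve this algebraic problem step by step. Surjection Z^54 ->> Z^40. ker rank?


rank(ker) = 54-40 = 14


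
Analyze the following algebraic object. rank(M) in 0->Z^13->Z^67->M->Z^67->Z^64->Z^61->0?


Alt sum=0:
(-1)^0*13 + (-1)^1*67 + (-1)^2*? + (-1)^3*67 + (-1)^4*64 + (-1)^5*61=0
rank(M)=118


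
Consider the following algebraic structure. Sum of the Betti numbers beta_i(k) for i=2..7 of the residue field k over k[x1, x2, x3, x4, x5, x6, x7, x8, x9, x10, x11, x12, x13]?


Koszul resolution: beta_i(k)=C(n,i), n=13
C(13,2)=78, C(13,3)=286, C(13,4)=715, C(13,5)=1287, C(13,6)=1716, C(13,7)=1716
Sum=5798


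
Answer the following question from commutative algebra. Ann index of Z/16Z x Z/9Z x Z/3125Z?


Exponent = lcm of the cyclic orders; pairwise coprime => product.
2^4*3^2*5^5=16*9*3125=450000


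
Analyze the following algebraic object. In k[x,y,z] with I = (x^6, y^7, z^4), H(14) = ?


Need i<6, j<7, k<4 with i+j+k=14.
For each i, j ranges over max(0,14-i-3)..min(6,14-i):
  i=0: j in [11,6] -> 0
  i=1: j in [10,6] -> 0
  i=2: j in [9,6] -> 0
  i=3: j in [8,6] -> 0
  i=4: j in [7,6] -> 0
  i=5: j in [6,6] -> 1
H(14) = 0+0+0+0+0+1 = 1


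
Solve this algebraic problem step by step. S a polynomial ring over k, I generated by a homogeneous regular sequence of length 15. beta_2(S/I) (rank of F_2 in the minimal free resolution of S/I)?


Regular sequence => Koszul complex is the minimal free resolution.
Syz_1 minimally generated by Koszul relations f_i*e_j - f_j*e_i (i<j): mu(Syz_1) = beta_2 = C(m,2) = m(m-1)/2
m=15
15*14/2 = 105


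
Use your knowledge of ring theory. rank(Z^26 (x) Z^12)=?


rank(M(x)N) = rank(M)*rank(N)
26*12 = 312


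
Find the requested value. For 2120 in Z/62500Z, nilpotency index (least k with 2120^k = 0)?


2120^k mod 62500:
k=1: 2120
k=2: 56900
k=3: 3000
k=4: 47500
k=5: 12500
k=6: 0
First zero at k = 6


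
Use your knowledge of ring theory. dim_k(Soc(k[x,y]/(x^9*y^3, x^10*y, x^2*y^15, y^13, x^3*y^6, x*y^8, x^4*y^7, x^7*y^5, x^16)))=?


Socle = ann(m) = span of standard monomials u with x*u, y*u in I (staircase corners).
Redundant generators: x^2*y^15, x^4*y^7
Minimal generators: x^16, x^10*y, x^9*y^3, x^7*y^5, x^3*y^6, x*y^8, y^13
Corners: y^12, x^2y^7, x^6y^5, x^8y^4, x^9y^2, x^15
Socle dim=6


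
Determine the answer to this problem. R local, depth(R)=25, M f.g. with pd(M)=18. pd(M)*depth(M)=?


pd+depth=25
depth=25-18=7
pd*depth=18*7=126


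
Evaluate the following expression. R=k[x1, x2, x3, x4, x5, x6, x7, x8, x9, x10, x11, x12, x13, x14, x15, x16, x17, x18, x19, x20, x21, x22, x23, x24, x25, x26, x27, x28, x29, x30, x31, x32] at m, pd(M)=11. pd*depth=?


pd+depth=32
depth=32-11=21
pd*depth=11*21=231


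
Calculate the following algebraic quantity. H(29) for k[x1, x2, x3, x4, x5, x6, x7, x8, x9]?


C(d+n-1,n-1)=C(37,8)=38608020


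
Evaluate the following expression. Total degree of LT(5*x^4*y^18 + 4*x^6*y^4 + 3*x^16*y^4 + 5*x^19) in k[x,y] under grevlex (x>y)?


LT: 5*x^4*y^18
deg_x=4, deg_y=18
Total=4+18=22


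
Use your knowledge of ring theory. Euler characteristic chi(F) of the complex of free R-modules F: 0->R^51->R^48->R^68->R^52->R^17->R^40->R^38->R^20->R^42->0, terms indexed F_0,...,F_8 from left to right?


chi = sum (-1)^i * rank:
(-1)^0*51=51
(-1)^1*48=-48
(-1)^2*68=68
(-1)^3*52=-52
(-1)^4*17=17
(-1)^5*40=-40
(-1)^6*38=38
(-1)^7*20=-20
(-1)^8*42=42
chi=56


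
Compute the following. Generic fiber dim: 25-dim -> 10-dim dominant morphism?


dim(fiber)=dim(X)-dim(Y)=25-10=15


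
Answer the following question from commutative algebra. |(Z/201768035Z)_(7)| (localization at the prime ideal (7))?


7-primary part: 201768035=7^9*5
Size=7^9=40353607


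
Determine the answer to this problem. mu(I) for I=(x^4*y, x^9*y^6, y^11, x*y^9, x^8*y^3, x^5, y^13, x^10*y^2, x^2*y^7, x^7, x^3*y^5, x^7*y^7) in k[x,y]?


Remove redundant (divisible by others).
x^7 redundant.
y^13 redundant.
x^8*y^3 redundant.
x^7*y^7 redundant.
x^9*y^6 redundant.
x^10*y^2 redundant.
Min: x^5, x^4*y, x^3*y^5, x^2*y^7, x*y^9, y^11
Count=6


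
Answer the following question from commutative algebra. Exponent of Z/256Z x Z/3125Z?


Exponent = lcm of the cyclic orders; pairwise coprime => product.
2^8*5^5=256*3125=800000


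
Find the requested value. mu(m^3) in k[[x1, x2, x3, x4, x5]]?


C(n+d-1,d)=C(7,3)=35


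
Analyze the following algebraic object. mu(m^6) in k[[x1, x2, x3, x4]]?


C(n+d-1,d)=C(9,6)=84


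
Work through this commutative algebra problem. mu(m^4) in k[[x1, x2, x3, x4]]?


C(n+d-1,d)=C(7,4)=35


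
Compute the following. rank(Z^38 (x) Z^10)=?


rank(M(x)N) = rank(M)*rank(N)
38*10 = 380


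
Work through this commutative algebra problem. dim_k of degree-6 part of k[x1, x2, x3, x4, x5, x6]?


C(d+n-1,n-1)=C(11,5)=462


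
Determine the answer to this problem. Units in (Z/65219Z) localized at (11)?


Local ring = Z/1331Z.
phi(1331) = 11^2*(11-1) = 1210


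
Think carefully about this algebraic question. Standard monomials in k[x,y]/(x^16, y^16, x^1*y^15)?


k[x,y]/I, I = (x^16, y^16, x^1*y^15)
Rect: 16x16=256. Corner: (16-1)x(16-15)=15.
dim = 256-15 = 241


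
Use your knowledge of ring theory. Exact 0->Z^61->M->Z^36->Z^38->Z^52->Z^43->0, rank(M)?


Alt sum=0:
(-1)^0*61 + (-1)^1*? + (-1)^2*36 + (-1)^3*38 + (-1)^4*52 + (-1)^5*43=0
rank(M)=68


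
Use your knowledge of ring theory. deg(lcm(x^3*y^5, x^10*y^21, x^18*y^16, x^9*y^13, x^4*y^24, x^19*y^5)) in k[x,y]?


lcm = componentwise max:
x: max(3,10,18,9,4,19)=19
y: max(5,21,16,13,24,5)=24
Total=19+24=43


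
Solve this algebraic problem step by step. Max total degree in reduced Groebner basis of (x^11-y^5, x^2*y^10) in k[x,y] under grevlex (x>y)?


LT(f1)=x^11, LT(f2)=x^2y^10, lcm=x^11y^10
S(f1,f2) = y^10*f1 - x^9*f2 = -y^15
Reduced GB = {f1, f2, y^15}; degrees 11, 12, 15
Max = 15


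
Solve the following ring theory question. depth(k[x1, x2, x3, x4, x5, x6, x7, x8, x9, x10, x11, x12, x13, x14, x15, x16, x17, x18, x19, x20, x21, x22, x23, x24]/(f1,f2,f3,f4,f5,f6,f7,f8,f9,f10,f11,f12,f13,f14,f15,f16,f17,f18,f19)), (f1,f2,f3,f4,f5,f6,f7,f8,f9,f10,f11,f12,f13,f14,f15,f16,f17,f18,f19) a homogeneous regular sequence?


depth(R)=24
depth(R/I)=24-19=5


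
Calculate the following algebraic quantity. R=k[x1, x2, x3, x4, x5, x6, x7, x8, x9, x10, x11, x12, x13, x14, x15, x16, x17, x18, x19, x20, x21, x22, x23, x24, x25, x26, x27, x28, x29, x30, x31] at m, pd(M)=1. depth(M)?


pd+depth=depth(R)=31
depth=31-1=30


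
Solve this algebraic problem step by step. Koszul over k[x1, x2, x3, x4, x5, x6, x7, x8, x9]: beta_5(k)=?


C(n,i)=C(9,5)=126


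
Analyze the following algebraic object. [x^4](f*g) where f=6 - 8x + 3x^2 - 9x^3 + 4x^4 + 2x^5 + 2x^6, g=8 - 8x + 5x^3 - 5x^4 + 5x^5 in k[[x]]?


[x^4] = sum a_i*b_j, i+j=4
  6*-5=-30
  -8*5=-40
  -9*-8=72
  4*8=32
Sum=34


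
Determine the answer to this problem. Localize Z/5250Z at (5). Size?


5-primary part: 5250=5^3*42
Size=5^3=125


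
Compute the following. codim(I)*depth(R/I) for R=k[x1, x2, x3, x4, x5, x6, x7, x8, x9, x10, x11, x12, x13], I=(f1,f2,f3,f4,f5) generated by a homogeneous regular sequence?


codim=5, depth=dim(R/I)=13-5=8
Product=5*8=40


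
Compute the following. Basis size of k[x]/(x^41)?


Basis: 1,x,...,x^40
dim=41


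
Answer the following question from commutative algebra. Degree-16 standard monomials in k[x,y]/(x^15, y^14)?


k[x,y], I = (x^15, y^14), d = 16
Need i < 15 and d-i < 14.
Range: 3 <= i <= 14.
H(16) = 12


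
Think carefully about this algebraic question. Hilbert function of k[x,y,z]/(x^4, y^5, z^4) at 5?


Need i<4, j<5, k<4 with i+j+k=5.
For each i, j ranges over max(0,5-i-3)..min(4,5-i):
  i=0: j in [2,4] -> 3
  i=1: j in [1,4] -> 4
  i=2: j in [0,3] -> 4
  i=3: j in [0,2] -> 3
H(5) = 3+4+4+3 = 14


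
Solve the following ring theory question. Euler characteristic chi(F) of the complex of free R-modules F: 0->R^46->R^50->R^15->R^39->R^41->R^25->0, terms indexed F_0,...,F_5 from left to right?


chi = sum (-1)^i * rank:
(-1)^0*46=46
(-1)^1*50=-50
(-1)^2*15=15
(-1)^3*39=-39
(-1)^4*41=41
(-1)^5*25=-25
chi=-12


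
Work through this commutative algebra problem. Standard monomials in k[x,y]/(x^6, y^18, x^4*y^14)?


k[x,y]/I, I = (x^6, y^18, x^4*y^14)
Rect: 6x18=108. Corner: (6-4)x(18-14)=8.
dim = 108-8 = 100


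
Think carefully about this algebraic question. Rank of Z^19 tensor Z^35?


rank(M(x)N) = rank(M)*rank(N)
19*35 = 665


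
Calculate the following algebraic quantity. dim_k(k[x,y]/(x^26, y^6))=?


Basis: x^i*y^j, i<26, j<6
26*6=156


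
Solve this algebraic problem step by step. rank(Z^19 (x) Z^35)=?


rank(M(x)N) = rank(M)*rank(N)
19*35 = 665


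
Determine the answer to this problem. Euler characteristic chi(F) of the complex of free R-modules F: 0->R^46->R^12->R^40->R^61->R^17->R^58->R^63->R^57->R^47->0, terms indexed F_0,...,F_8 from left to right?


chi = sum (-1)^i * rank:
(-1)^0*46=46
(-1)^1*12=-12
(-1)^2*40=40
(-1)^3*61=-61
(-1)^4*17=17
(-1)^5*58=-58
(-1)^6*63=63
(-1)^7*57=-57
(-1)^8*47=47
chi=25


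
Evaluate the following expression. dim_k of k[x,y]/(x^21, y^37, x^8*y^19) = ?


k[x,y]/I, I = (x^21, y^37, x^8*y^19)
Rect: 21x37=777. Corner: (21-8)x(37-19)=234.
dim = 777-234 = 543


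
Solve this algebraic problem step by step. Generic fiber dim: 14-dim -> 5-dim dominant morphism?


dim(fiber)=dim(X)-dim(Y)=14-5=9


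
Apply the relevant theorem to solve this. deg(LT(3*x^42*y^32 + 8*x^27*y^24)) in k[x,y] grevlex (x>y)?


LT: 3*x^42*y^32
deg_x=42, deg_y=32
Total=42+32=74


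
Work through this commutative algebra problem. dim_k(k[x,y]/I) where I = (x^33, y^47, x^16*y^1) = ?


k[x,y]/I, I = (x^33, y^47, x^16*y^1)
Rect: 33x47=1551. Corner: (33-16)x(47-1)=782.
dim = 1551-782 = 769


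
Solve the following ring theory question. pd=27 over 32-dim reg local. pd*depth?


pd+depth=32
depth=32-27=5
pd*depth=27*5=135


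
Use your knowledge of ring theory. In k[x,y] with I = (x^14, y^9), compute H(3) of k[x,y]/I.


k[x,y], I = (x^14, y^9), d = 3
Need i < 14 and d-i < 9.
Range: 0 <= i <= 3.
H(3) = 4


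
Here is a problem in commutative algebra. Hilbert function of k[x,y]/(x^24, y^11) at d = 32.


k[x,y], I = (x^24, y^11), d = 32
Need i < 24 and d-i < 11.
Range: 22 <= i <= 23.
H(32) = 2
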